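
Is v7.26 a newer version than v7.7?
Yes. Version numbers are compared segment by segment as integers, not as decimals: minor version 26 > 7, so v7.26 > v7.7 (even though the decimal 7.26 < 7.7).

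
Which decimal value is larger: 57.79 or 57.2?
57.79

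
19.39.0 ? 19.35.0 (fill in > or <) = >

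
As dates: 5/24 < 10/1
True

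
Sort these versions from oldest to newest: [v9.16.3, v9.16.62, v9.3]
[v9.3, v9.16.3, v9.16.62]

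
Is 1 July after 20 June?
Yes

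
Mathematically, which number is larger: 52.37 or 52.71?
52.71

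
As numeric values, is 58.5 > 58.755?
False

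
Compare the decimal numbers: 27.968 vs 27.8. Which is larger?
27.968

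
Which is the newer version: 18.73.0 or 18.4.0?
18.73.0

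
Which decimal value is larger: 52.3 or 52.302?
52.302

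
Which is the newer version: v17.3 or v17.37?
v17.37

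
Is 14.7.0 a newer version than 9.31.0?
Yes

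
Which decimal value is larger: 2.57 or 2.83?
2.83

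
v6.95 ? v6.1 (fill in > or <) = >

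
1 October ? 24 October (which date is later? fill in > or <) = <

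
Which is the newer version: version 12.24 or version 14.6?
version 14.6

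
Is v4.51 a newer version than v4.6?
Yes. Version numbers are compared segment by segment as integers, not as decimals: minor version 51 > 6, so v4.51 > v4.6 (even though the decimal 4.51 < 4.6).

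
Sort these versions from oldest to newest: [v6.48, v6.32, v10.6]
[v6.32, v6.48, v10.6]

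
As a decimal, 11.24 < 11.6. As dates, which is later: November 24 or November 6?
November 24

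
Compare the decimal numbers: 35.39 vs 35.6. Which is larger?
35.6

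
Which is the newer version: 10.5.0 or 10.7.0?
10.7.0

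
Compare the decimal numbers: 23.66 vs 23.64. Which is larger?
23.66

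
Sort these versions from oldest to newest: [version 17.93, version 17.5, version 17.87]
[version 17.5, version 17.87, version 17.93]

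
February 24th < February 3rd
False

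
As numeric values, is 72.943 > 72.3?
True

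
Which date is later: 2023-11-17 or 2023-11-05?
2023-11-17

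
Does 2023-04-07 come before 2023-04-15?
Yes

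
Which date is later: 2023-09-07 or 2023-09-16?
2023-09-16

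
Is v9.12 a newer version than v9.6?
Yes. Version numbers are compared segment by segment as integers, not as decimals: minor version 12 > 6, so v9.12 > v9.6 (even though the decimal 9.12 < 9.6).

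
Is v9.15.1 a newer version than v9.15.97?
No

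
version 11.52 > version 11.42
True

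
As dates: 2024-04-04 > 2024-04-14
False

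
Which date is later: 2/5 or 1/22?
2/5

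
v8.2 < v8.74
True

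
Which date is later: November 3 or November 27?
November 27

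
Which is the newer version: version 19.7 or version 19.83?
version 19.83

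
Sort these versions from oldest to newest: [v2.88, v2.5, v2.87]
[v2.5, v2.87, v2.88]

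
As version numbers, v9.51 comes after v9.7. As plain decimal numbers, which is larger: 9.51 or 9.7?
9.7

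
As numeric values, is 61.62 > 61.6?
True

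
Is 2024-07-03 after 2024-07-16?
No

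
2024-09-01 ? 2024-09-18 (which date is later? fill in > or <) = <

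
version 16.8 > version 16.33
False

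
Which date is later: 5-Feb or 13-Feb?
13-Feb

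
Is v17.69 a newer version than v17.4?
Yes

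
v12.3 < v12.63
True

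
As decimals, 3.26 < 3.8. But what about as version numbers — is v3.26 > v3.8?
True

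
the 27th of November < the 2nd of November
False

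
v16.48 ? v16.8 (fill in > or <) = >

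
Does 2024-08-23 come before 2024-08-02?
No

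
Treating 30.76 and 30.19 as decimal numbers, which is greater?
30.76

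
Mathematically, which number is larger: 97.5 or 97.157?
97.5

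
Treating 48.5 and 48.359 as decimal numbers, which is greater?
48.5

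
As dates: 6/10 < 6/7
False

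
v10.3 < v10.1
False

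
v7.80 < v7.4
False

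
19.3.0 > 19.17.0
False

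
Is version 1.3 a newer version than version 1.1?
Yes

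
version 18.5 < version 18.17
True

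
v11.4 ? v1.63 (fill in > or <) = >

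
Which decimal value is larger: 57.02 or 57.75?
57.75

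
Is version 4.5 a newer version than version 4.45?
No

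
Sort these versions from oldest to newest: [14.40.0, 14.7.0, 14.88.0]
[14.7.0, 14.40.0, 14.88.0]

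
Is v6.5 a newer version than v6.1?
Yes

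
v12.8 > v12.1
True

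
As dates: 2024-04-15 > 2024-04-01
True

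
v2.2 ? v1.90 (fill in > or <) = >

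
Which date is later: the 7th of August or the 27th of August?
the 27th of August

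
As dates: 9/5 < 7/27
False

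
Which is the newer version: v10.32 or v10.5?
v10.32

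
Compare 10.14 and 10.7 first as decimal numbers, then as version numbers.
As decimals: 10.14 < 10.7. As versions: v10.14 > v10.7 (minor version 14 > 7).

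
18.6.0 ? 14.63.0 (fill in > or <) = >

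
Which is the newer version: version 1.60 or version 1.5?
version 1.60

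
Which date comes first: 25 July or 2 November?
25 July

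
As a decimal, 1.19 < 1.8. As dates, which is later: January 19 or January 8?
January 19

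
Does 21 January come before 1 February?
Yes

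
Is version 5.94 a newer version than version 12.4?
No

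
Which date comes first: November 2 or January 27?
January 27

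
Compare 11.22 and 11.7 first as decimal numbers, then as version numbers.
As decimals: 11.22 < 11.7. As versions: v11.22 > v11.7 (minor version 22 > 7).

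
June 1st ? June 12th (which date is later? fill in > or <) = <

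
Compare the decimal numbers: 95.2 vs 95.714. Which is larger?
95.714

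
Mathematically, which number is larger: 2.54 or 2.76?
2.76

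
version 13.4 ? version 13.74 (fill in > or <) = <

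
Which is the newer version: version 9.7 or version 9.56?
version 9.56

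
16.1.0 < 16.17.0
True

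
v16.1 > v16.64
False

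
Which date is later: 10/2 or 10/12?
10/12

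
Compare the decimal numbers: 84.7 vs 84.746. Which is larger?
84.746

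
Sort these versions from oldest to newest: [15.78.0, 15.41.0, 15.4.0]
[15.4.0, 15.41.0, 15.78.0]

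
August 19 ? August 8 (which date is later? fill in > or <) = >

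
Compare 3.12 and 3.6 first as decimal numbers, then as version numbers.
As decimals: 3.12 < 3.6. As versions: v3.12 > v3.6 (minor version 12 > 6).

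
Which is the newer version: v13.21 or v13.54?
v13.54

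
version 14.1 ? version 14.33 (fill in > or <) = <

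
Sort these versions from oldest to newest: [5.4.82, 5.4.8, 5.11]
[5.4.8, 5.4.82, 5.11]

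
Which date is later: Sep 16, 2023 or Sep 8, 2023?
Sep 16, 2023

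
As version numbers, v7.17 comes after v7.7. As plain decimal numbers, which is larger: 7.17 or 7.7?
7.7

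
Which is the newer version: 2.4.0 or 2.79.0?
2.79.0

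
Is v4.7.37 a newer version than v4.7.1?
Yes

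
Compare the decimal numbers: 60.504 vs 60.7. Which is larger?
60.7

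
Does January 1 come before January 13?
Yes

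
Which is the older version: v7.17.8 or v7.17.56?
v7.17.8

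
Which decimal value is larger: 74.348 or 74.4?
74.4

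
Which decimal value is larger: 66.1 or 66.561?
66.561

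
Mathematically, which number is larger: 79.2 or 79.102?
79.2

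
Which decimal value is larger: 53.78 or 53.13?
53.78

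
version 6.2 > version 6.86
False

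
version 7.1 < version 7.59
True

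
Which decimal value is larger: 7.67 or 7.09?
7.67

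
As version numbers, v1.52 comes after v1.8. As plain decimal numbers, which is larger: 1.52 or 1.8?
1.8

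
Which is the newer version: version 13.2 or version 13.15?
version 13.15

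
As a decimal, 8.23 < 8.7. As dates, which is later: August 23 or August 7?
August 23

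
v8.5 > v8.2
True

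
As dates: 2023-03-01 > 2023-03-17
False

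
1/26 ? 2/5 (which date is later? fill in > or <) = <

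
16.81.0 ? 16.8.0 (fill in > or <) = >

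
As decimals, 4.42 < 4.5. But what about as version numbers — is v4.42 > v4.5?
True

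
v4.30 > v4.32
False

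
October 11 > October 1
True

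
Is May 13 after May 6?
Yes. Day 13 comes after day 6 in May — this is a date comparison, not a decimal one (the decimal 5.13 would be smaller than 5.6).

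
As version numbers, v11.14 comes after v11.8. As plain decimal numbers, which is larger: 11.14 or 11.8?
11.8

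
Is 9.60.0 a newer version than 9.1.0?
Yes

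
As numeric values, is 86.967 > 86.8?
True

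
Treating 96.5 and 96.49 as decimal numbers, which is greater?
96.5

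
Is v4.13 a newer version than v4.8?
Yes. Version numbers are compared segment by segment as integers, not as decimals: minor version 13 > 8, so v4.13 > v4.8 (even though the decimal 4.13 < 4.8).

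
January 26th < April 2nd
True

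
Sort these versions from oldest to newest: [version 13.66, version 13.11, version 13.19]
[version 13.11, version 13.19, version 13.66]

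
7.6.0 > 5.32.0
True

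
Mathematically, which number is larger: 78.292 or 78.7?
78.7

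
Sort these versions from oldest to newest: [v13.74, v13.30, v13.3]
[v13.3, v13.30, v13.74]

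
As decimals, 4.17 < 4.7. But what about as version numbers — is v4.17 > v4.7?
True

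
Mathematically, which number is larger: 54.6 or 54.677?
54.677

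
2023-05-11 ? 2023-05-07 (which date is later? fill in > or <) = >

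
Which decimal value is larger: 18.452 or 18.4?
18.452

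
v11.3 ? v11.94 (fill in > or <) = <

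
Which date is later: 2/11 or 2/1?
2/11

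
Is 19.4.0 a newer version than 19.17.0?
No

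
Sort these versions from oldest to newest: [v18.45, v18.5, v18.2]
[v18.2, v18.5, v18.45]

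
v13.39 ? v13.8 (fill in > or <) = >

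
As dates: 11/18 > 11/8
True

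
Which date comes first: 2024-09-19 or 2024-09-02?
2024-09-02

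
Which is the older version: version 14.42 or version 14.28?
version 14.28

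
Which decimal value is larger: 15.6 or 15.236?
15.6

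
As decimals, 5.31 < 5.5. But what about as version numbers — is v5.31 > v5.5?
True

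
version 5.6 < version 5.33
True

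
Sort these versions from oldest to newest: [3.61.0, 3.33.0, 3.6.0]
[3.6.0, 3.33.0, 3.61.0]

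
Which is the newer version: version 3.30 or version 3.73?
version 3.73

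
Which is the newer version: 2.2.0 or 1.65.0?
2.2.0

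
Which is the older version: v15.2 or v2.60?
v2.60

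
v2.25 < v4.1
True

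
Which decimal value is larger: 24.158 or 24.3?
24.3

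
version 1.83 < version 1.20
False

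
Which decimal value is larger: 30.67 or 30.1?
30.67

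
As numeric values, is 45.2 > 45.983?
False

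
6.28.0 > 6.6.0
True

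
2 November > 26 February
True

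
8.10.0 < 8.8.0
False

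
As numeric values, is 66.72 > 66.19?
True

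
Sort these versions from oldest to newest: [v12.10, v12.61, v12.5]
[v12.5, v12.10, v12.61]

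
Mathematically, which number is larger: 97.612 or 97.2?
97.612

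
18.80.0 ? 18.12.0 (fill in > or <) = >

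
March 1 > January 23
True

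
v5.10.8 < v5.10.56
True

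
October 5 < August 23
False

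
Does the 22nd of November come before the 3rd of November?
No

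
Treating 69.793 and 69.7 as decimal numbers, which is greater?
69.793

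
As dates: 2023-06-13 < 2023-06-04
False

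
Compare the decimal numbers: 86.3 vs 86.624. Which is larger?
86.624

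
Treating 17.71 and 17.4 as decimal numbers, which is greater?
17.71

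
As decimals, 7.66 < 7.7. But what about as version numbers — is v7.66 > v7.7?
True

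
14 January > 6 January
True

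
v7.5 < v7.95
True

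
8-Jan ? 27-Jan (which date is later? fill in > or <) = <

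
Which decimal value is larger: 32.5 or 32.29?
32.5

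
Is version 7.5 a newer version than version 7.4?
Yes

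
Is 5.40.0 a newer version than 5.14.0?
Yes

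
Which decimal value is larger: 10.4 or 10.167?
10.4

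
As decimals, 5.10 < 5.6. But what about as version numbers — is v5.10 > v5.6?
True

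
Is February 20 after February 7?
Yes. Day 20 comes after day 7 in February — this is a date comparison, not a decimal one (the decimal 2.20 would be smaller than 2.7).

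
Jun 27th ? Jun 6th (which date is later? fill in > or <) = >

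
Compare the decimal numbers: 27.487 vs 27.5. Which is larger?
27.5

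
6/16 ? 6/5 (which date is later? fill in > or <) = >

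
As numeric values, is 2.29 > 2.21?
True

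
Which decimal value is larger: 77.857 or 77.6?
77.857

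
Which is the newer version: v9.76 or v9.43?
v9.76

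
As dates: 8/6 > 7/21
True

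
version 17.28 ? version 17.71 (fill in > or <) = <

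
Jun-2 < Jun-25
True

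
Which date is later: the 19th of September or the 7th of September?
the 19th of September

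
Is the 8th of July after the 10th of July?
No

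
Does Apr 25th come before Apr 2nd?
No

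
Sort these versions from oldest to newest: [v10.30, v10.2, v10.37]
[v10.2, v10.30, v10.37]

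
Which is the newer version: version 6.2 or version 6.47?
version 6.47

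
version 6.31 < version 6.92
True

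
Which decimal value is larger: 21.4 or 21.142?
21.4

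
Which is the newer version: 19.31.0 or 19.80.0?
19.80.0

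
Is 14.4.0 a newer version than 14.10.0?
No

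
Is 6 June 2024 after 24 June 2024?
No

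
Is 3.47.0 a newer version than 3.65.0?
No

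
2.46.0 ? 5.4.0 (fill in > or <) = <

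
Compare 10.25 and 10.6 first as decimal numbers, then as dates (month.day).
As decimals: 10.25 < 10.6. As dates: 10/25 is later than 10/6 (day 25 > day 6).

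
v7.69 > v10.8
False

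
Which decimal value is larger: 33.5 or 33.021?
33.5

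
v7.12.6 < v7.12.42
True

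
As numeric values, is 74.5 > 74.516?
False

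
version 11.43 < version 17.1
True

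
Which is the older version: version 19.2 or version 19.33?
version 19.2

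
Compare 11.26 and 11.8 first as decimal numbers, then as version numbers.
As decimals: 11.26 < 11.8. As versions: v11.26 > v11.8 (minor version 26 > 8).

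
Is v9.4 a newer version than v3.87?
Yes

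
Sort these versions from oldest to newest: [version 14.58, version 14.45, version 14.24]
[version 14.24, version 14.45, version 14.58]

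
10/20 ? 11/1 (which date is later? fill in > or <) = <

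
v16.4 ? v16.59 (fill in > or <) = <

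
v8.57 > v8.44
True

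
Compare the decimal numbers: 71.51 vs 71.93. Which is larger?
71.93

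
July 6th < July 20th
True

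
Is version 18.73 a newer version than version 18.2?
Yes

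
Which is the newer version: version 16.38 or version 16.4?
version 16.38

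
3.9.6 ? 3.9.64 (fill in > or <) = <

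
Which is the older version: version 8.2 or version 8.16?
version 8.2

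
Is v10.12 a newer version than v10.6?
Yes. Version numbers are compared segment by segment as integers, not as decimals: minor version 12 > 6, so v10.12 > v10.6 (even though the decimal 10.12 < 10.6).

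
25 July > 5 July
True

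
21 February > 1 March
False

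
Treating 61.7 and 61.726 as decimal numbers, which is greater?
61.726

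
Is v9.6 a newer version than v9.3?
Yes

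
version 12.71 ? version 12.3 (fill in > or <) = >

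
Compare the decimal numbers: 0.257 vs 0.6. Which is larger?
0.6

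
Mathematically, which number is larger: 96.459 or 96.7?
96.7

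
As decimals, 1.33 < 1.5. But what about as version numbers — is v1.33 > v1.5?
True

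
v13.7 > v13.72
False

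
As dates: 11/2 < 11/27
True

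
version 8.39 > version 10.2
False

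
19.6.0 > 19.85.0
False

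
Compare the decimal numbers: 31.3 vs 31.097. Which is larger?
31.3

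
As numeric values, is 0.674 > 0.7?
False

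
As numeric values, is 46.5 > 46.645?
False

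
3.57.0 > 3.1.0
True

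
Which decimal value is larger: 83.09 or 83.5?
83.5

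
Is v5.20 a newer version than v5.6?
Yes. Version numbers are compared segment by segment as integers, not as decimals: minor version 20 > 6, so v5.20 > v5.6 (even though the decimal 5.20 < 5.6).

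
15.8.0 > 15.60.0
False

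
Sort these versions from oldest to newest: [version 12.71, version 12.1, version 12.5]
[version 12.1, version 12.5, version 12.71]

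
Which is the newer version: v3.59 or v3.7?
v3.59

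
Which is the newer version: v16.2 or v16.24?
v16.24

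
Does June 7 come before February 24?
No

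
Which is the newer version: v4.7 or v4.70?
v4.70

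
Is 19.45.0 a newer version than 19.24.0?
Yes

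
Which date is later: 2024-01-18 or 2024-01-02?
2024-01-18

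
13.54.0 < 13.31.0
False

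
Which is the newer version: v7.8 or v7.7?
v7.8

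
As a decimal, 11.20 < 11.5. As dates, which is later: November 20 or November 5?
November 20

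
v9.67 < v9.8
False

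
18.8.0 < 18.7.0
False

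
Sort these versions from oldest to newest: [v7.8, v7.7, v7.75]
[v7.7, v7.8, v7.75]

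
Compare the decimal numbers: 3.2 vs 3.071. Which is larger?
3.2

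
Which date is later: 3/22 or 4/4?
4/4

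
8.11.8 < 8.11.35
True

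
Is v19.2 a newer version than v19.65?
No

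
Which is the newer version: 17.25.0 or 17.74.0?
17.74.0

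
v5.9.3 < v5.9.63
True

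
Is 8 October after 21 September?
Yes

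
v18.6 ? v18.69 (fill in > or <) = <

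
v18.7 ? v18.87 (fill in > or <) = <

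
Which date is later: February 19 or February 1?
February 19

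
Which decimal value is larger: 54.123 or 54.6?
54.6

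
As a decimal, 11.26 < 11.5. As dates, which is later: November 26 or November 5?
November 26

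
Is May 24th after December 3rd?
No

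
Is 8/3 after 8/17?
No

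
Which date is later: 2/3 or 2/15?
2/15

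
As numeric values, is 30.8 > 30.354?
True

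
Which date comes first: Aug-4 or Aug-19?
Aug-4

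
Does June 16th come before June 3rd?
No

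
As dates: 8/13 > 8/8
True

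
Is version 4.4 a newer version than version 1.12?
Yes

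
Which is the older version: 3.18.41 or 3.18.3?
3.18.3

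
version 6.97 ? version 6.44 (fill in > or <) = >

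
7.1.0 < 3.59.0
False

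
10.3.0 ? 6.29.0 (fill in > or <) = >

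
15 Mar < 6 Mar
False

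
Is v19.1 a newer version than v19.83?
No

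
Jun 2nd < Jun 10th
True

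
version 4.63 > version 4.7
True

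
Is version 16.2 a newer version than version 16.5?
No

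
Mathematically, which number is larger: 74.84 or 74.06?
74.84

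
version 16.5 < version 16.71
True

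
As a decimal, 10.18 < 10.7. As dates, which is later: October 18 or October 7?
October 18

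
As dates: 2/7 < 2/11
True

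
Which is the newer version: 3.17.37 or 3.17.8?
3.17.37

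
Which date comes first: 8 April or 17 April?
8 April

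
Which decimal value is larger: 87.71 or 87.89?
87.89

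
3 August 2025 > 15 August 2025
False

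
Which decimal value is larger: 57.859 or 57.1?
57.859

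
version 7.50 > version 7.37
True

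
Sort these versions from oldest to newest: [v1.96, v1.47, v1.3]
[v1.3, v1.47, v1.96]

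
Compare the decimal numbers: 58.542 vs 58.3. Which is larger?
58.542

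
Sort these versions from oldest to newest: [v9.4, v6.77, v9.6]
[v6.77, v9.4, v9.6]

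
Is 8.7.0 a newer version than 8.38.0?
No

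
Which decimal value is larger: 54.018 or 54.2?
54.2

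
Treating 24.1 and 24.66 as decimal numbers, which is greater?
24.66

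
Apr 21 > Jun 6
False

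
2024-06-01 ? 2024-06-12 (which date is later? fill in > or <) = <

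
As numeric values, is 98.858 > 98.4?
True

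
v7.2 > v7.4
False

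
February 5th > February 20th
False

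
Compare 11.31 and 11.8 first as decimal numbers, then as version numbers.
As decimals: 11.31 < 11.8. As versions: v11.31 > v11.8 (minor version 31 > 8).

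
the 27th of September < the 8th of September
False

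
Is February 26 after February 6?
Yes. Day 26 comes after day 6 in February — this is a date comparison, not a decimal one (the decimal 2.26 would be smaller than 2.6).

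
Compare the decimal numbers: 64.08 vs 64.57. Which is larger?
64.57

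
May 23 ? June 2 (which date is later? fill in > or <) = <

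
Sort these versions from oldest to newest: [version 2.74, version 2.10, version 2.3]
[version 2.3, version 2.10, version 2.74]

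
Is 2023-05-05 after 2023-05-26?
No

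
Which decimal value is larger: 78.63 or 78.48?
78.63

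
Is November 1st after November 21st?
No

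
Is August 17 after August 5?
Yes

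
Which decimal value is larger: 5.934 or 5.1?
5.934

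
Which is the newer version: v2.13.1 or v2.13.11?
v2.13.11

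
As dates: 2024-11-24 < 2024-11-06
False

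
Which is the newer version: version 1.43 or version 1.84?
version 1.84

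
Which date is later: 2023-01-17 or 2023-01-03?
2023-01-17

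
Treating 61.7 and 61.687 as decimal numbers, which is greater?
61.7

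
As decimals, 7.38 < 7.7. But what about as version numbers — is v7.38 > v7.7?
True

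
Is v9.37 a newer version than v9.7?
Yes. Version numbers are compared segment by segment as integers, not as decimals: minor version 37 > 7, so v9.37 > v9.7 (even though the decimal 9.37 < 9.7).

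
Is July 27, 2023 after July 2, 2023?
Yes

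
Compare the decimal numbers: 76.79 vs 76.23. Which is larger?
76.79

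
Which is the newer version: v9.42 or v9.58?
v9.58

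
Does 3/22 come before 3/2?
No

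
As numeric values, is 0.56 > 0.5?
True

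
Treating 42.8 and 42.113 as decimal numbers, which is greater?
42.8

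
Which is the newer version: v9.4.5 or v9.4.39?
v9.4.39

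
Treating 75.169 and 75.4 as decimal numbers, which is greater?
75.4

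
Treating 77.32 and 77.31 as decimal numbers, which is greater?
77.32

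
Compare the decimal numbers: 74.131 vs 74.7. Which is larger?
74.7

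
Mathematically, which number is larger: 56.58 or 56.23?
56.58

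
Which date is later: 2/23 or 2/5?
2/23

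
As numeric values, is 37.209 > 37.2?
True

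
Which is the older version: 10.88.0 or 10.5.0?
10.5.0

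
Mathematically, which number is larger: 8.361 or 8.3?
8.361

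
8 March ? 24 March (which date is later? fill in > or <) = <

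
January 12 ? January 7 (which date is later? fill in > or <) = >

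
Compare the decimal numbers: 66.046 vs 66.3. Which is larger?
66.3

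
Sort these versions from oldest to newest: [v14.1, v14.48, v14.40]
[v14.1, v14.40, v14.48]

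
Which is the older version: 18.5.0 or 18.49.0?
18.5.0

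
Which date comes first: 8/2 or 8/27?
8/2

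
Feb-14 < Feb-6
False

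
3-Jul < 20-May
False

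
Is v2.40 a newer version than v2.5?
Yes. Version numbers are compared segment by segment as integers, not as decimals: minor version 40 > 5, so v2.40 > v2.5 (even though the decimal 2.40 < 2.5).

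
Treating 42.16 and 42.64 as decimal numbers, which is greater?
42.64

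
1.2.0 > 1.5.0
False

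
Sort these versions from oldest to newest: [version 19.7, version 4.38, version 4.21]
[version 4.21, version 4.38, version 19.7]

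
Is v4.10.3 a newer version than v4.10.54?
No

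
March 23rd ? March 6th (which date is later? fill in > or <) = >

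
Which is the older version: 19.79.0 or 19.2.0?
19.2.0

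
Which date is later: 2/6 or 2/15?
2/15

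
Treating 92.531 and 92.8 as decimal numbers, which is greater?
92.8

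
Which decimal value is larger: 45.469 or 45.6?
45.6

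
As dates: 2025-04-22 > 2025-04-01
True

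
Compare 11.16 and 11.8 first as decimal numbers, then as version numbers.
As decimals: 11.16 < 11.8. As versions: v11.16 > v11.8 (minor version 16 > 8).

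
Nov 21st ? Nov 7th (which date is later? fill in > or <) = >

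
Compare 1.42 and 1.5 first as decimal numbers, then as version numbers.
As decimals: 1.42 < 1.5. As versions: v1.42 > v1.5 (minor version 42 > 5).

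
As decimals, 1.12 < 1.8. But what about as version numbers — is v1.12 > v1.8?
True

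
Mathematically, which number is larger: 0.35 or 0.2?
0.35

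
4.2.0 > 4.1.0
True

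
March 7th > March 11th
False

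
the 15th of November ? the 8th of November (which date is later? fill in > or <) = >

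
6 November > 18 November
False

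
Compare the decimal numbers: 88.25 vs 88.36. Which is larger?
88.36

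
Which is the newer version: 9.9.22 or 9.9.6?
9.9.22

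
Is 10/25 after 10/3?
Yes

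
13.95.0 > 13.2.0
True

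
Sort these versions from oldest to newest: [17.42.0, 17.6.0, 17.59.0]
[17.6.0, 17.42.0, 17.59.0]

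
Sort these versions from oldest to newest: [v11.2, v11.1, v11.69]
[v11.1, v11.2, v11.69]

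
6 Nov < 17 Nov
True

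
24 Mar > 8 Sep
False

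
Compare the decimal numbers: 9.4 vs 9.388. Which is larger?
9.4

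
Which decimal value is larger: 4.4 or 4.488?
4.488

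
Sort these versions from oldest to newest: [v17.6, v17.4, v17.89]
[v17.4, v17.6, v17.89]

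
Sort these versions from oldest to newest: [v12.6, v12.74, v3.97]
[v3.97, v12.6, v12.74]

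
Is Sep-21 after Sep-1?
Yes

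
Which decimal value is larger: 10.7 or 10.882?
10.882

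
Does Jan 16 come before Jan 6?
No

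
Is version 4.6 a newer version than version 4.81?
No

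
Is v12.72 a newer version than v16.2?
No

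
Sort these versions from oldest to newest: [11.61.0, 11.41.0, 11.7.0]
[11.7.0, 11.41.0, 11.61.0]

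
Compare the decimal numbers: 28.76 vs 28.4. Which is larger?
28.76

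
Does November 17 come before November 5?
No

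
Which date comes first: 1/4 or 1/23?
1/4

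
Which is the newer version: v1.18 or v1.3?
v1.18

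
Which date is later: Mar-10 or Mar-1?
Mar-10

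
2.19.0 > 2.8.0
True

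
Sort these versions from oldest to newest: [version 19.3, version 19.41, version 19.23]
[version 19.3, version 19.23, version 19.41]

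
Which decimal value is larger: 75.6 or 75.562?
75.6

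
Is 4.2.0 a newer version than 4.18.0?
No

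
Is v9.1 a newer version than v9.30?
No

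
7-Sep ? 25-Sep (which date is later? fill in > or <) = <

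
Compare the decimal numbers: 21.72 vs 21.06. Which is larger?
21.72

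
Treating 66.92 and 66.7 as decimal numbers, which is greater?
66.92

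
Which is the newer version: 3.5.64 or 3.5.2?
3.5.64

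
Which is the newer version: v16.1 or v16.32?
v16.32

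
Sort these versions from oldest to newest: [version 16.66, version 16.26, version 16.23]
[version 16.23, version 16.26, version 16.66]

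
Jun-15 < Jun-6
False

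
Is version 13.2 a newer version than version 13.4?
No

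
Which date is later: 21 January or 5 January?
21 January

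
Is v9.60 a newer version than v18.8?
No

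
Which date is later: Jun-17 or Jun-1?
Jun-17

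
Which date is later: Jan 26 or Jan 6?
Jan 26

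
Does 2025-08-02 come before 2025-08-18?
Yes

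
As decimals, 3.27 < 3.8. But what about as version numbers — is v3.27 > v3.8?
True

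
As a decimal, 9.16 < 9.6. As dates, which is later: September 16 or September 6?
September 16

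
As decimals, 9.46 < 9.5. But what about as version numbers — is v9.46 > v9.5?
True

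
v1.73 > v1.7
True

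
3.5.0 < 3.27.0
True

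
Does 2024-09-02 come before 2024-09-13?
Yes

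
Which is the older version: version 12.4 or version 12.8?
version 12.4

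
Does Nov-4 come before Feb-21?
No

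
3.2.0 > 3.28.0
False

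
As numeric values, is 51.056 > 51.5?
False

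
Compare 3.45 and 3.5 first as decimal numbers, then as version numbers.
As decimals: 3.45 < 3.5. As versions: v3.45 > v3.5 (minor version 45 > 5).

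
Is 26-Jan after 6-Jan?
Yes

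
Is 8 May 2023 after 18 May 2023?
No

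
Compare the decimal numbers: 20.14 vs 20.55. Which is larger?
20.55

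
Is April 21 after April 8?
Yes. Day 21 comes after day 8 in April — this is a date comparison, not a decimal one (the decimal 4.21 would be smaller than 4.8).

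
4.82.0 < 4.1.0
False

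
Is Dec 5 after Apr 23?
Yes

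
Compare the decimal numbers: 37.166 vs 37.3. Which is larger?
37.3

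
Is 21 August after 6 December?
No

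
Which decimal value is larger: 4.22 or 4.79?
4.79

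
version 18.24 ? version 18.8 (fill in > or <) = >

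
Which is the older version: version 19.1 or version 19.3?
version 19.1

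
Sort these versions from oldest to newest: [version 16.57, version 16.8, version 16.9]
[version 16.8, version 16.9, version 16.57]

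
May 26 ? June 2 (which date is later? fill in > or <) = <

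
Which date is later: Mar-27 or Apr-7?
Apr-7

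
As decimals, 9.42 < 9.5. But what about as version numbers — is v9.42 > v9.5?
True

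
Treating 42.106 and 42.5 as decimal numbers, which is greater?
42.5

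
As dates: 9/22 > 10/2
False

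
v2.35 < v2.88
True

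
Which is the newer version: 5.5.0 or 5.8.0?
5.8.0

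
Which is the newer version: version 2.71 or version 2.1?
version 2.71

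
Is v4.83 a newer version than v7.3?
No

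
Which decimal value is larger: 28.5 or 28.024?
28.5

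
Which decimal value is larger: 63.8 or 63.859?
63.859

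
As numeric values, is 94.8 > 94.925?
False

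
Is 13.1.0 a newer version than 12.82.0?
Yes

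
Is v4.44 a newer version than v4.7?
Yes. Version numbers are compared segment by segment as integers, not as decimals: minor version 44 > 7, so v4.44 > v4.7 (even though the decimal 4.44 < 4.7).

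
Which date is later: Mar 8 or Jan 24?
Mar 8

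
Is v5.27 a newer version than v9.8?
No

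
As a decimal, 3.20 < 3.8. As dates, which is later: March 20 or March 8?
March 20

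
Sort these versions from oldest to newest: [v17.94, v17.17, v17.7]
[v17.7, v17.17, v17.94]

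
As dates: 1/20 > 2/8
False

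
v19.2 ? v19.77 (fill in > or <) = <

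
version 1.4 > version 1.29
False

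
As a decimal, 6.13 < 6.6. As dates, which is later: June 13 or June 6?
June 13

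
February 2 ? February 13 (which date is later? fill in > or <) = <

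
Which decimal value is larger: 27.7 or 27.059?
27.7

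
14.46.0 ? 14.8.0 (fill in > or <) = >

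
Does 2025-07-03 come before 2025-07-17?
Yes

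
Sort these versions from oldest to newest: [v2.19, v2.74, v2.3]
[v2.3, v2.19, v2.74]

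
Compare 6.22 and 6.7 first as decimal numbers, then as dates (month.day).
As decimals: 6.22 < 6.7. As dates: 6/22 is later than 6/7 (day 22 > day 7).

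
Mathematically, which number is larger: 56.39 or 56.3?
56.39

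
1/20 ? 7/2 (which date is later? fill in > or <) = <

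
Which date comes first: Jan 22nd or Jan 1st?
Jan 1st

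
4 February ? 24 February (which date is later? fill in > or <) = <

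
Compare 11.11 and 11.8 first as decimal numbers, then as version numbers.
As decimals: 11.11 < 11.8. As versions: v11.11 > v11.8 (minor version 11 > 8).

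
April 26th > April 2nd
True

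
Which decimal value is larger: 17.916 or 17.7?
17.916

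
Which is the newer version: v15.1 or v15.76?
v15.76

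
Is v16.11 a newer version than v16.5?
Yes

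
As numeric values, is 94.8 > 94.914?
False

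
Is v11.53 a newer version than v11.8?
Yes. Version numbers are compared segment by segment as integers, not as decimals: minor version 53 > 8, so v11.53 > v11.8 (even though the decimal 11.53 < 11.8).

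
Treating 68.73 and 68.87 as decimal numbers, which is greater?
68.87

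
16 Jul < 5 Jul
False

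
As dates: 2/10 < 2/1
False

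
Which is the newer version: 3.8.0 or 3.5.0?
3.8.0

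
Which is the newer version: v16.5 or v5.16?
v16.5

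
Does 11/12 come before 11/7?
No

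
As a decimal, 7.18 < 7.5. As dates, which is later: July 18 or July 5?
July 18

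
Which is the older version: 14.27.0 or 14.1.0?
14.1.0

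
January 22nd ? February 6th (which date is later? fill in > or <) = <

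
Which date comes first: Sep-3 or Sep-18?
Sep-3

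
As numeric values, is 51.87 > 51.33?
True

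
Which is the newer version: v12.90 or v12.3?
v12.90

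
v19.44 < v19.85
True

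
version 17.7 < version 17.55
True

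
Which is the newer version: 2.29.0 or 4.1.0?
4.1.0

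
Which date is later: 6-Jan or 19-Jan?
19-Jan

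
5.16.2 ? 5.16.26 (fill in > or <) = <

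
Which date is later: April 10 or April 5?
April 10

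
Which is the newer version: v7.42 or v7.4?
v7.42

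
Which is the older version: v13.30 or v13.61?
v13.30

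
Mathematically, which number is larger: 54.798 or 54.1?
54.798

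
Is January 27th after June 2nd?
No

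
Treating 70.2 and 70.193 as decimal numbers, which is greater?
70.2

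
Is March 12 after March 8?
Yes. Day 12 comes after day 8 in March — this is a date comparison, not a decimal one (the decimal 3.12 would be smaller than 3.8).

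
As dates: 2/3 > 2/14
False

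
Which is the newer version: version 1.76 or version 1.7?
version 1.76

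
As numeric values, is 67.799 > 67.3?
True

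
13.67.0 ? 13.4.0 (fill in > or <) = >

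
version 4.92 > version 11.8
False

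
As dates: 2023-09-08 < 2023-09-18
True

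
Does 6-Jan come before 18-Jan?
Yes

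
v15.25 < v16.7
True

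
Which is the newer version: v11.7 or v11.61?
v11.61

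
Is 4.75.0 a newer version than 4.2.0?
Yes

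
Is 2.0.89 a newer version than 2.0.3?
Yes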